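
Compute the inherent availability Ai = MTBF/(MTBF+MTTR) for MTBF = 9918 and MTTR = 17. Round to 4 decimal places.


MTBF = 9918
MTTR = 17
MTBF + MTTR = 9935
Ai = 9918 / 9935
Ai = 0.9983

0.9983


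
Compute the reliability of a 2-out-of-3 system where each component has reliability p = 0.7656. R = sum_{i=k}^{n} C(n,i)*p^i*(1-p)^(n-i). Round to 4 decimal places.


k = 2, n = 3, p = 0.7656
i=2: C(3,2)=3 * 0.7656^2 * 0.2344^1 = 0.4122
i=3: C(3,3)=1 * 0.7656^3 * 0.2344^0 = 0.4488
R = sum of terms = 0.8609

0.8609


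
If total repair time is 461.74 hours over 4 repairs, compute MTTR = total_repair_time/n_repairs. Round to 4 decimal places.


total_repair_time = 461.74
n_repairs = 4
MTTR = 461.74 / 4
MTTR = 115.435

115.435


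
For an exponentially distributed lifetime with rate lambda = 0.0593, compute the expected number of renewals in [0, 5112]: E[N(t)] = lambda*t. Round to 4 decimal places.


lambda = 0.0593
t = 5112
E[N(t)] = lambda * t
E[N(t)] = 0.0593 * 5112
E[N(t)] = 303.1416

303.1416


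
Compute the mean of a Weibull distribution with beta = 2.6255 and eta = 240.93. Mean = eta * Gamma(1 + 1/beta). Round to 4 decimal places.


beta = 2.6255, eta = 240.93
1/beta = 0.3809
1 + 1/beta = 1.3809
Gamma(1.3809) = 0.8885
Mean = 240.93 * 0.8885
Mean = 214.0599

214.0599


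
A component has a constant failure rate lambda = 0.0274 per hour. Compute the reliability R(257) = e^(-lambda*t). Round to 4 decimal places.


lambda = 0.0274
t = 257
lambda * t = 7.0418
R(t) = e^(-7.0418)
R(t) = 0.0009

0.0009


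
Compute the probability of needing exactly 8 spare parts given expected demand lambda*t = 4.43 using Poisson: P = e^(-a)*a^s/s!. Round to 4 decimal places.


a = 4.43, s = 8
e^(-a) = e^(-4.43) = 0.0119
a^s = 4.43^8 = 148330.2777
s! = 40320
P = 0.0119 * 148330.2777 / 40320
P = 0.0438

0.0438


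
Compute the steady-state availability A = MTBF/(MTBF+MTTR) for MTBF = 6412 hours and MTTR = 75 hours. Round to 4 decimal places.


MTBF = 6412
MTTR = 75
MTBF + MTTR = 6487
A = 6412 / 6487
A = 0.9884

0.9884


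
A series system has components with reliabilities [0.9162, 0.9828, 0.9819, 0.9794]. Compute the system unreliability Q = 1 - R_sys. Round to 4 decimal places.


Components: [0.9162, 0.9828, 0.9819, 0.9794]
After component 1: product = 0.9162
After component 2: product = 0.9004
After component 3: product = 0.8841
After component 4: product = 0.8659
R_sys = 0.8659
Q = 1 - 0.8659 = 0.1341

0.1341


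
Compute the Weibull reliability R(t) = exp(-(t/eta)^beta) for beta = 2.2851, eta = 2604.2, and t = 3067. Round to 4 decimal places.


beta = 2.2851, eta = 2604.2, t = 3067
t/eta = 3067 / 2604.2 = 1.1777
(t/eta)^beta = 1.1777^2.2851 = 1.4532
R(t) = exp(-1.4532)
R(t) = 0.2338

0.2338


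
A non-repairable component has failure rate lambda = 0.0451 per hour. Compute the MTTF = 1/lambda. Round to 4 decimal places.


lambda = 0.0451
MTTF = 1 / 0.0451
MTTF = 22.1729

22.1729


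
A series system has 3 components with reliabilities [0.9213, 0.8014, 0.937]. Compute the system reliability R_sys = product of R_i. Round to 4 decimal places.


Components: [0.9213, 0.8014, 0.937]
After component 1 (R=0.9213): product = 0.9213
After component 2 (R=0.8014): product = 0.7383
After component 3 (R=0.937): product = 0.6918
R_sys = 0.6918

0.6918


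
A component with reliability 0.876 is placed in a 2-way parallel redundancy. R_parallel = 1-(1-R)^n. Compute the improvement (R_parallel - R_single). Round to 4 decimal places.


R_single = 0.876, n = 2
1 - R_single = 0.124
(1 - R_single)^n = 0.124^2 = 0.0154
R_parallel = 1 - 0.0154 = 0.9846
Improvement = 0.9846 - 0.876
Improvement = 0.1086

0.1086


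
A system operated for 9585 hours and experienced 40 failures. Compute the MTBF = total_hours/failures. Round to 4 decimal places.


total_hours = 9585
failures = 40
MTBF = 9585 / 40
MTBF = 239.625

239.625


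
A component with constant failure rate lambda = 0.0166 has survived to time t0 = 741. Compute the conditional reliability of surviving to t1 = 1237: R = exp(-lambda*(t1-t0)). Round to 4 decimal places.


lambda = 0.0166
t0 = 741, t1 = 1237
t1 - t0 = 496
lambda * (t1-t0) = 0.0166 * 496 = 8.2336
R = exp(-8.2336)
R = 0.0003

0.0003


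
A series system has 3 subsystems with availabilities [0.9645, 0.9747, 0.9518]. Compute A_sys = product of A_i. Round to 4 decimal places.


Subsystems: [0.9645, 0.9747, 0.9518]
After subsystem 1 (A=0.9645): product = 0.9645
After subsystem 2 (A=0.9747): product = 0.9401
After subsystem 3 (A=0.9518): product = 0.8948
A_sys = 0.8948

0.8948


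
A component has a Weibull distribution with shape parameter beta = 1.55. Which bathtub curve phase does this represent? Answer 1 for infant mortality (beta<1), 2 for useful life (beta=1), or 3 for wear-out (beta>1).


beta = 1.55
Compare beta to 1:
beta < 1 => infant mortality (phase 1)
beta = 1 => useful life (phase 2)
beta > 1 => wear-out (phase 3)
Since beta = 1.55, this is wear-out (increasing failure rate)
Phase = 3

3


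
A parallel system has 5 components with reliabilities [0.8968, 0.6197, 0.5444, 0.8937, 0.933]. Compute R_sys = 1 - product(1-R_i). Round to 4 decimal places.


Components: [0.8968, 0.6197, 0.5444, 0.8937, 0.933]
(1 - 0.8968) = 0.1032, running product = 0.1032
(1 - 0.6197) = 0.3803, running product = 0.0392
(1 - 0.5444) = 0.4556, running product = 0.0179
(1 - 0.8937) = 0.1063, running product = 0.0019
(1 - 0.933) = 0.067, running product = 0.0001
Product of (1-R_i) = 0.0001
R_sys = 1 - 0.0001 = 0.9999

0.9999


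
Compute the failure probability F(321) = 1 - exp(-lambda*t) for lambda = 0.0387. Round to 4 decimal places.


lambda = 0.0387, t = 321
lambda * t = 12.4227
exp(-12.4227) = 0.0
F(t) = 1 - 0.0
F(t) = 1.0

1.0


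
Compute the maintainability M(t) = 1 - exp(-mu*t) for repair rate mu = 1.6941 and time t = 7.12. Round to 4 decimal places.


mu = 1.6941, t = 7.12
mu * t = 1.6941 * 7.12 = 12.062
exp(-12.062) = 0.0
M(t) = 1 - 0.0
M(t) = 1.0

1.0


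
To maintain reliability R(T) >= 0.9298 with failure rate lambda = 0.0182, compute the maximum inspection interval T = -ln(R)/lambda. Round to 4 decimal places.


R_target = 0.9298
lambda = 0.0182
-ln(0.9298) = 0.0728
T = 0.0728 / 0.0182
T = 3.9992

3.9992


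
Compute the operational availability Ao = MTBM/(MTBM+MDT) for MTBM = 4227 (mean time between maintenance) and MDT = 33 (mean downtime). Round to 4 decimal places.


MTBM = 4227
MDT = 33
MTBM + MDT = 4260
Ao = 4227 / 4260
Ao = 0.9923

0.9923


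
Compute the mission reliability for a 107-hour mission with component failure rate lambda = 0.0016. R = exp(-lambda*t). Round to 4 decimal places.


lambda = 0.0016
mission_time = 107
lambda * t = 0.0016 * 107 = 0.1712
R = exp(-0.1712)
R = 0.8427

0.8427


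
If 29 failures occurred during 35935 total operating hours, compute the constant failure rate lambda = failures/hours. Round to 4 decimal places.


failures = 29
total_hours = 35935
lambda = 29 / 35935
lambda = 0.0008

0.0008


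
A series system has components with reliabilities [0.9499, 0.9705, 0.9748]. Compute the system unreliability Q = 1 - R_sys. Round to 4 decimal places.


Components: [0.9499, 0.9705, 0.9748]
After component 1: product = 0.9499
After component 2: product = 0.9219
After component 3: product = 0.8986
R_sys = 0.8986
Q = 1 - 0.8986 = 0.1014

0.1014


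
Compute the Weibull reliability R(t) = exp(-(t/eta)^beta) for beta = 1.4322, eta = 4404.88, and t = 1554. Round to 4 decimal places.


beta = 1.4322, eta = 4404.88, t = 1554
t/eta = 1554 / 4404.88 = 0.3528
(t/eta)^beta = 0.3528^1.4322 = 0.2249
R(t) = exp(-0.2249)
R(t) = 0.7986

0.7986


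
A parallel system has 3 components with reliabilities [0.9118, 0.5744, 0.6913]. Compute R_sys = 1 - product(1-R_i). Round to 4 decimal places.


Components: [0.9118, 0.5744, 0.6913]
(1 - 0.9118) = 0.0882, running product = 0.0882
(1 - 0.5744) = 0.4256, running product = 0.0375
(1 - 0.6913) = 0.3087, running product = 0.0116
Product of (1-R_i) = 0.0116
R_sys = 1 - 0.0116 = 0.9884

0.9884


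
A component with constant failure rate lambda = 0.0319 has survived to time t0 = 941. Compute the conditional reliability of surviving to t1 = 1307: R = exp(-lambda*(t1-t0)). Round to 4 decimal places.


lambda = 0.0319
t0 = 941, t1 = 1307
t1 - t0 = 366
lambda * (t1-t0) = 0.0319 * 366 = 11.6754
R = exp(-11.6754)
R = 0.0

0.0


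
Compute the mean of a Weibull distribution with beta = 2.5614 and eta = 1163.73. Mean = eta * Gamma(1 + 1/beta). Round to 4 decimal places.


beta = 2.5614, eta = 1163.73
1/beta = 0.3904
1 + 1/beta = 1.3904
Gamma(1.3904) = 0.8878
Mean = 1163.73 * 0.8878
Mean = 1033.1923

1033.1923


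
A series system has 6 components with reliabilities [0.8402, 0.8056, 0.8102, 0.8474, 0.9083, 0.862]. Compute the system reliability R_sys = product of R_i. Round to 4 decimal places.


Components: [0.8402, 0.8056, 0.8102, 0.8474, 0.9083, 0.862]
After component 1 (R=0.8402): product = 0.8402
After component 2 (R=0.8056): product = 0.6769
After component 3 (R=0.8102): product = 0.5484
After component 4 (R=0.8474): product = 0.4647
After component 5 (R=0.9083): product = 0.4221
After component 6 (R=0.862): product = 0.3638
R_sys = 0.3638

0.3638


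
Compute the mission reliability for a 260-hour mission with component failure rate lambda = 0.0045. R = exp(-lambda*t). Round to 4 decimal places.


lambda = 0.0045
mission_time = 260
lambda * t = 0.0045 * 260 = 1.17
R = exp(-1.17)
R = 0.3104

0.3104


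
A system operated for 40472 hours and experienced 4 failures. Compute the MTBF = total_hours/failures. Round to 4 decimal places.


total_hours = 40472
failures = 4
MTBF = 40472 / 4
MTBF = 10118.0

10118.0


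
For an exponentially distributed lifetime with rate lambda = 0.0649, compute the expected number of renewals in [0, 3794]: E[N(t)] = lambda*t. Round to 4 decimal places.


lambda = 0.0649
t = 3794
E[N(t)] = lambda * t
E[N(t)] = 0.0649 * 3794
E[N(t)] = 246.2306

246.2306


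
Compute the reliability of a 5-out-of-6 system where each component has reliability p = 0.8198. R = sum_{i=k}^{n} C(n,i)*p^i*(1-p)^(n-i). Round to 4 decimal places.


k = 5, n = 6, p = 0.8198
i=5: C(6,5)=6 * 0.8198^5 * 0.1802^1 = 0.4004
i=6: C(6,6)=1 * 0.8198^6 * 0.1802^0 = 0.3036
R = sum of terms = 0.7039

0.7039


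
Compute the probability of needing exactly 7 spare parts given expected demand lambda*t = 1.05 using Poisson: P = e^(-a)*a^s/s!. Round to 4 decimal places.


a = 1.05, s = 7
e^(-a) = e^(-1.05) = 0.3499
a^s = 1.05^7 = 1.4071
s! = 5040
P = 0.3499 * 1.4071 / 5040
P = 0.0001

0.0001


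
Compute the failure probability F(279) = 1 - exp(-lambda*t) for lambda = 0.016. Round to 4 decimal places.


lambda = 0.016, t = 279
lambda * t = 4.464
exp(-4.464) = 0.0115
F(t) = 1 - 0.0115
F(t) = 0.9885

0.9885


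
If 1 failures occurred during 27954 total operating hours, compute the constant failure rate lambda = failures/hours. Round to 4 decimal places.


failures = 1
total_hours = 27954
lambda = 1 / 27954
lambda = 0.0

0.0


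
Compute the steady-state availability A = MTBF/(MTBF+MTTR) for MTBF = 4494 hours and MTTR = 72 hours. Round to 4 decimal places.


MTBF = 4494
MTTR = 72
MTBF + MTTR = 4566
A = 4494 / 4566
A = 0.9842

0.9842


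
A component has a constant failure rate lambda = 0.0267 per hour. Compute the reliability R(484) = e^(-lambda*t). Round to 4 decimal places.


lambda = 0.0267
t = 484
lambda * t = 12.9228
R(t) = e^(-12.9228)
R(t) = 0.0

0.0


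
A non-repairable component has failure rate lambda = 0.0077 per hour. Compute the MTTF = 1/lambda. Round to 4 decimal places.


lambda = 0.0077
MTTF = 1 / 0.0077
MTTF = 129.8701

129.8701


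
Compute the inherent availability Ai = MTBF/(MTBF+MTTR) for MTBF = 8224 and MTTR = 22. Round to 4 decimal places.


MTBF = 8224
MTTR = 22
MTBF + MTTR = 8246
Ai = 8224 / 8246
Ai = 0.9973

0.9973


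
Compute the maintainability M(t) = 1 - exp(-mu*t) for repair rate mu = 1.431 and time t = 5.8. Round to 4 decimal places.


mu = 1.431, t = 5.8
mu * t = 1.431 * 5.8 = 8.2998
exp(-8.2998) = 0.0002
M(t) = 1 - 0.0002
M(t) = 0.9998

0.9998


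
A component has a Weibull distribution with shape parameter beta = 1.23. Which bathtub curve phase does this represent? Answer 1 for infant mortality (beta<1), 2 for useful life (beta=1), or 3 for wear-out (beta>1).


beta = 1.23
Compare beta to 1:
beta < 1 => infant mortality (phase 1)
beta = 1 => useful life (phase 2)
beta > 1 => wear-out (phase 3)
Since beta = 1.23, this is wear-out (increasing failure rate)
Phase = 3

3


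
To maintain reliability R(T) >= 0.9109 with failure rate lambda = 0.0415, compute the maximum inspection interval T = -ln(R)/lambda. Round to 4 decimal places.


R_target = 0.9109
lambda = 0.0415
-ln(0.9109) = 0.0933
T = 0.0933 / 0.0415
T = 2.2487

2.2487


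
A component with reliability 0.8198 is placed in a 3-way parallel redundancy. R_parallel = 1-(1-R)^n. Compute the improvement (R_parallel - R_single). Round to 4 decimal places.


R_single = 0.8198, n = 3
1 - R_single = 0.1802
(1 - R_single)^n = 0.1802^3 = 0.0059
R_parallel = 1 - 0.0059 = 0.9941
Improvement = 0.9941 - 0.8198
Improvement = 0.1743

0.1743


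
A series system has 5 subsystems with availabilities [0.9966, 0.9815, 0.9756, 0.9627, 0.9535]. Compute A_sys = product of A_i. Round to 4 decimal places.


Subsystems: [0.9966, 0.9815, 0.9756, 0.9627, 0.9535]
After subsystem 1 (A=0.9966): product = 0.9966
After subsystem 2 (A=0.9815): product = 0.9782
After subsystem 3 (A=0.9756): product = 0.9543
After subsystem 4 (A=0.9627): product = 0.9187
After subsystem 5 (A=0.9535): product = 0.876
A_sys = 0.876

0.876


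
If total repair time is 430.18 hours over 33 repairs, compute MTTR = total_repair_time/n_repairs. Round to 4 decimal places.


total_repair_time = 430.18
n_repairs = 33
MTTR = 430.18 / 33
MTTR = 13.0358

13.0358


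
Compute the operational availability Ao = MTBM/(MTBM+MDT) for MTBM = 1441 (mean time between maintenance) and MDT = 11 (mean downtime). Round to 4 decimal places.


MTBM = 1441
MDT = 11
MTBM + MDT = 1452
Ao = 1441 / 1452
Ao = 0.9924

0.9924


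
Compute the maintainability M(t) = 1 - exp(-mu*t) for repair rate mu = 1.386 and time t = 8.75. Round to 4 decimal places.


mu = 1.386, t = 8.75
mu * t = 1.386 * 8.75 = 12.1275
exp(-12.1275) = 0.0
M(t) = 1 - 0.0
M(t) = 1.0

1.0


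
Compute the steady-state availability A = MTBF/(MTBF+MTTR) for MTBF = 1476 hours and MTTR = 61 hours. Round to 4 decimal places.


MTBF = 1476
MTTR = 61
MTBF + MTTR = 1537
A = 1476 / 1537
A = 0.9603

0.9603


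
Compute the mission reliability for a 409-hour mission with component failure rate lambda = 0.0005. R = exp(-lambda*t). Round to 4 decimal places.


lambda = 0.0005
mission_time = 409
lambda * t = 0.0005 * 409 = 0.2045
R = exp(-0.2045)
R = 0.8151

0.8151


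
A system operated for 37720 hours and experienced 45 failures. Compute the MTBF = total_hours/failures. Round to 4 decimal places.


total_hours = 37720
failures = 45
MTBF = 37720 / 45
MTBF = 838.2222

838.2222


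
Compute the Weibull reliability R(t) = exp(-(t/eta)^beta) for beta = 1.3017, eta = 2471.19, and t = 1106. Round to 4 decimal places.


beta = 1.3017, eta = 2471.19, t = 1106
t/eta = 1106 / 2471.19 = 0.4476
(t/eta)^beta = 0.4476^1.3017 = 0.3512
R(t) = exp(-0.3512)
R(t) = 0.7039

0.7039


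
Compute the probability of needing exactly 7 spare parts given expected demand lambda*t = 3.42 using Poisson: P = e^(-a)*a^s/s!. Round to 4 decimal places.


a = 3.42, s = 7
e^(-a) = e^(-3.42) = 0.0327
a^s = 3.42^7 = 5472.4618
s! = 5040
P = 0.0327 * 5472.4618 / 5040
P = 0.0355

0.0355


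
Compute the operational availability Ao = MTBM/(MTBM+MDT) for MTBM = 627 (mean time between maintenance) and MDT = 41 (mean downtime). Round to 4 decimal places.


MTBM = 627
MDT = 41
MTBM + MDT = 668
Ao = 627 / 668
Ao = 0.9386

0.9386


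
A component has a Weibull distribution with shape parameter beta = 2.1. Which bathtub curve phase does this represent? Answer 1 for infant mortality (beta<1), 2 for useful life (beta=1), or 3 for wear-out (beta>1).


beta = 2.1
Compare beta to 1:
beta < 1 => infant mortality (phase 1)
beta = 1 => useful life (phase 2)
beta > 1 => wear-out (phase 3)
Since beta = 2.1, this is wear-out (increasing failure rate)
Phase = 3

3


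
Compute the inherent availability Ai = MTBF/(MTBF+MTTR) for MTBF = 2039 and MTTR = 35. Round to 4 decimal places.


MTBF = 2039
MTTR = 35
MTBF + MTTR = 2074
Ai = 2039 / 2074
Ai = 0.9831

0.9831


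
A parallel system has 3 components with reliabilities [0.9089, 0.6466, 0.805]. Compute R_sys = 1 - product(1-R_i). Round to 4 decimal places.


Components: [0.9089, 0.6466, 0.805]
(1 - 0.9089) = 0.0911, running product = 0.0911
(1 - 0.6466) = 0.3534, running product = 0.0322
(1 - 0.805) = 0.195, running product = 0.0063
Product of (1-R_i) = 0.0063
R_sys = 1 - 0.0063 = 0.9937

0.9937


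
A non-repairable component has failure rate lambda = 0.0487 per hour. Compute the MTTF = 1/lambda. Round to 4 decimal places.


lambda = 0.0487
MTTF = 1 / 0.0487
MTTF = 20.5339

20.5339


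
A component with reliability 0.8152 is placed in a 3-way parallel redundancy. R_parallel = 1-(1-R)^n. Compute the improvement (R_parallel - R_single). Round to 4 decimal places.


R_single = 0.8152, n = 3
1 - R_single = 0.1848
(1 - R_single)^n = 0.1848^3 = 0.0063
R_parallel = 1 - 0.0063 = 0.9937
Improvement = 0.9937 - 0.8152
Improvement = 0.1785

0.1785


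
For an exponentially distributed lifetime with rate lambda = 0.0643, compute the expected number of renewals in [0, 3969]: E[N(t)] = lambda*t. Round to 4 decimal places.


lambda = 0.0643
t = 3969
E[N(t)] = lambda * t
E[N(t)] = 0.0643 * 3969
E[N(t)] = 255.2067

255.2067


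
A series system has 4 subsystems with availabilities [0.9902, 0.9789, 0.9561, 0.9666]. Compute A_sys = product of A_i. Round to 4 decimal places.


Subsystems: [0.9902, 0.9789, 0.9561, 0.9666]
After subsystem 1 (A=0.9902): product = 0.9902
After subsystem 2 (A=0.9789): product = 0.9693
After subsystem 3 (A=0.9561): product = 0.9268
After subsystem 4 (A=0.9666): product = 0.8958
A_sys = 0.8958

0.8958


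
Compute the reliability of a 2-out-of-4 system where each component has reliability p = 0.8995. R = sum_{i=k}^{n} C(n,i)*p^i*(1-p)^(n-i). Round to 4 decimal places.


k = 2, n = 4, p = 0.8995
i=2: C(4,2)=6 * 0.8995^2 * 0.1005^2 = 0.049
i=3: C(4,3)=4 * 0.8995^3 * 0.1005^1 = 0.2926
i=4: C(4,4)=1 * 0.8995^4 * 0.1005^0 = 0.6546
R = sum of terms = 0.9962

0.9962


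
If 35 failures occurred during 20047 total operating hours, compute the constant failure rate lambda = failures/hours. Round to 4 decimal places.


failures = 35
total_hours = 20047
lambda = 35 / 20047
lambda = 0.0017

0.0017


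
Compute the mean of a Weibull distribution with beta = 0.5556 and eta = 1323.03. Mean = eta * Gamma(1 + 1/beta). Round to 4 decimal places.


beta = 0.5556, eta = 1323.03
1/beta = 1.7999
1 + 1/beta = 2.7999
Gamma(2.7999) = 1.6763
Mean = 1323.03 * 1.6763
Mean = 2217.7792

2217.7792


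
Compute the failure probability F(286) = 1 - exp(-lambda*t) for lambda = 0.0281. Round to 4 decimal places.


lambda = 0.0281, t = 286
lambda * t = 8.0366
exp(-8.0366) = 0.0003
F(t) = 1 - 0.0003
F(t) = 0.9997

0.9997


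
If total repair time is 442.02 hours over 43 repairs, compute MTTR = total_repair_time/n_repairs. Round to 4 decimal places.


total_repair_time = 442.02
n_repairs = 43
MTTR = 442.02 / 43
MTTR = 10.2795

10.2795


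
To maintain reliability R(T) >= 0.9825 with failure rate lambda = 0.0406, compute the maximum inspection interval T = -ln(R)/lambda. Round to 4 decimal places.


R_target = 0.9825
lambda = 0.0406
-ln(0.9825) = 0.0177
T = 0.0177 / 0.0406
T = 0.4349

0.4349


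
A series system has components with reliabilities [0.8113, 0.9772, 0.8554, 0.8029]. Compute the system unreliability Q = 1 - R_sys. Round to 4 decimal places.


Components: [0.8113, 0.9772, 0.8554, 0.8029]
After component 1: product = 0.8113
After component 2: product = 0.7928
After component 3: product = 0.6782
After component 4: product = 0.5445
R_sys = 0.5445
Q = 1 - 0.5445 = 0.4555

0.4555


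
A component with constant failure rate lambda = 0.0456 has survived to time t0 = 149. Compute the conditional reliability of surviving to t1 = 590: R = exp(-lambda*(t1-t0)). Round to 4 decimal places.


lambda = 0.0456
t0 = 149, t1 = 590
t1 - t0 = 441
lambda * (t1-t0) = 0.0456 * 441 = 20.1096
R = exp(-20.1096)
R = 0.0

0.0


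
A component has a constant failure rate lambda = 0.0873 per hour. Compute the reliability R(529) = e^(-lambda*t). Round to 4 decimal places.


lambda = 0.0873
t = 529
lambda * t = 46.1817
R(t) = e^(-46.1817)
R(t) = 0.0

0.0


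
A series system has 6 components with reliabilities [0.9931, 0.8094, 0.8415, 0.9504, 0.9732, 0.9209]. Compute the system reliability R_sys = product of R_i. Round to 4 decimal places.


Components: [0.9931, 0.8094, 0.8415, 0.9504, 0.9732, 0.9209]
After component 1 (R=0.9931): product = 0.9931
After component 2 (R=0.8094): product = 0.8038
After component 3 (R=0.8415): product = 0.6764
After component 4 (R=0.9504): product = 0.6429
After component 5 (R=0.9732): product = 0.6256
After component 6 (R=0.9209): product = 0.5761
R_sys = 0.5761

0.5761


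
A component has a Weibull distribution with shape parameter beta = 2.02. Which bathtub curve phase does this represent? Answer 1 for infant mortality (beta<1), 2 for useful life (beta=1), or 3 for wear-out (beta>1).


beta = 2.02
Compare beta to 1:
beta < 1 => infant mortality (phase 1)
beta = 1 => useful life (phase 2)
beta > 1 => wear-out (phase 3)
Since beta = 2.02, this is wear-out (increasing failure rate)
Phase = 3

3


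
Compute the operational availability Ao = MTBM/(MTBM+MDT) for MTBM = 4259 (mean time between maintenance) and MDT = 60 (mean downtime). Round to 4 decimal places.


MTBM = 4259
MDT = 60
MTBM + MDT = 4319
Ao = 4259 / 4319
Ao = 0.9861

0.9861


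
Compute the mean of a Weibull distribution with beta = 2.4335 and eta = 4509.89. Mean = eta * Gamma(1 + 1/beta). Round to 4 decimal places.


beta = 2.4335, eta = 4509.89
1/beta = 0.4109
1 + 1/beta = 1.4109
Gamma(1.4109) = 0.8867
Mean = 4509.89 * 0.8867
Mean = 3999.0223

3999.0223


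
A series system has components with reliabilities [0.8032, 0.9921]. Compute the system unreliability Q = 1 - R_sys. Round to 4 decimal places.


Components: [0.8032, 0.9921]
After component 1: product = 0.8032
After component 2: product = 0.7969
R_sys = 0.7969
Q = 1 - 0.7969 = 0.2031

0.2031


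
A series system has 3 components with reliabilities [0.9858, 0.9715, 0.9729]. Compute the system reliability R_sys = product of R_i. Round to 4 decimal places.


Components: [0.9858, 0.9715, 0.9729]
After component 1 (R=0.9858): product = 0.9858
After component 2 (R=0.9715): product = 0.9577
After component 3 (R=0.9729): product = 0.9318
R_sys = 0.9318

0.9318


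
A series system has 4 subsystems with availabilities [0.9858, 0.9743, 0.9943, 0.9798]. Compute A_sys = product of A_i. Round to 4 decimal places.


Subsystems: [0.9858, 0.9743, 0.9943, 0.9798]
After subsystem 1 (A=0.9858): product = 0.9858
After subsystem 2 (A=0.9743): product = 0.9605
After subsystem 3 (A=0.9943): product = 0.955
After subsystem 4 (A=0.9798): product = 0.9357
A_sys = 0.9357

0.9357


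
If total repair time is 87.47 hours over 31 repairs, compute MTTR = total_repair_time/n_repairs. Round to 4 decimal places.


total_repair_time = 87.47
n_repairs = 31
MTTR = 87.47 / 31
MTTR = 2.8216

2.8216


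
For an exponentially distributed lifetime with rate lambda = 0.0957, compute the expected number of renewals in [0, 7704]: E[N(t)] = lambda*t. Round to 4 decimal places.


lambda = 0.0957
t = 7704
E[N(t)] = lambda * t
E[N(t)] = 0.0957 * 7704
E[N(t)] = 737.2728

737.2728


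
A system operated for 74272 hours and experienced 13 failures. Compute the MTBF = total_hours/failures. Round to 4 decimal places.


total_hours = 74272
failures = 13
MTBF = 74272 / 13
MTBF = 5713.2308

5713.2308


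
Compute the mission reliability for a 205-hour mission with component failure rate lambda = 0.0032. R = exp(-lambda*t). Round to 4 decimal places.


lambda = 0.0032
mission_time = 205
lambda * t = 0.0032 * 205 = 0.656
R = exp(-0.656)
R = 0.5189

0.5189


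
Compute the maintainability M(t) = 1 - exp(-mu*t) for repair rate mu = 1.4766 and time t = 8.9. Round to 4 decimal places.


mu = 1.4766, t = 8.9
mu * t = 1.4766 * 8.9 = 13.1417
exp(-13.1417) = 0.0
M(t) = 1 - 0.0
M(t) = 1.0

1.0


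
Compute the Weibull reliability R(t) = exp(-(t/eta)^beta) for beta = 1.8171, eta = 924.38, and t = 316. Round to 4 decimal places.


beta = 1.8171, eta = 924.38, t = 316
t/eta = 316 / 924.38 = 0.3419
(t/eta)^beta = 0.3419^1.8171 = 0.1422
R(t) = exp(-0.1422)
R(t) = 0.8674

0.8674


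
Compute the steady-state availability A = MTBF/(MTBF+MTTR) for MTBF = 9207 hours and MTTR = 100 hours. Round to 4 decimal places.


MTBF = 9207
MTTR = 100
MTBF + MTTR = 9307
A = 9207 / 9307
A = 0.9893

0.9893


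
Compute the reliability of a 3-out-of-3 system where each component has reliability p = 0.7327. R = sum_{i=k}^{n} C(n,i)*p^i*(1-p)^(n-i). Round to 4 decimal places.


k = 3, n = 3, p = 0.7327
i=3: C(3,3)=1 * 0.7327^3 * 0.2673^0 = 0.3933
R = sum of terms = 0.3933

0.3933


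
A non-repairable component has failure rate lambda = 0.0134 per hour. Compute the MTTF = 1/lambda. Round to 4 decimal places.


lambda = 0.0134
MTTF = 1 / 0.0134
MTTF = 74.6269

74.6269


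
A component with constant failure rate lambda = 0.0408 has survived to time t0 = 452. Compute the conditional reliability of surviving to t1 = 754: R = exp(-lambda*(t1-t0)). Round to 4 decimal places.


lambda = 0.0408
t0 = 452, t1 = 754
t1 - t0 = 302
lambda * (t1-t0) = 0.0408 * 302 = 12.3216
R = exp(-12.3216)
R = 0.0

0.0


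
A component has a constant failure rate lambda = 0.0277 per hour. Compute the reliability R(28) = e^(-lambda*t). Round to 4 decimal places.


lambda = 0.0277
t = 28
lambda * t = 0.7756
R(t) = e^(-0.7756)
R(t) = 0.4604

0.4604


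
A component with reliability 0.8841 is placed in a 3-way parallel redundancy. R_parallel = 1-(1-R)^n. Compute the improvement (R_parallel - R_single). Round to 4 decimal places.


R_single = 0.8841, n = 3
1 - R_single = 0.1159
(1 - R_single)^n = 0.1159^3 = 0.0016
R_parallel = 1 - 0.0016 = 0.9984
Improvement = 0.9984 - 0.8841
Improvement = 0.1143

0.1143


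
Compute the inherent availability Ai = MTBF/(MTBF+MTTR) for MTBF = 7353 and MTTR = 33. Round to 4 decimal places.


MTBF = 7353
MTTR = 33
MTBF + MTTR = 7386
Ai = 7353 / 7386
Ai = 0.9955

0.9955


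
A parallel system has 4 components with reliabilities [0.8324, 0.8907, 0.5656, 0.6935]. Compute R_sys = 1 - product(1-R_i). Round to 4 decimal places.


Components: [0.8324, 0.8907, 0.5656, 0.6935]
(1 - 0.8324) = 0.1676, running product = 0.1676
(1 - 0.8907) = 0.1093, running product = 0.0183
(1 - 0.5656) = 0.4344, running product = 0.008
(1 - 0.6935) = 0.3065, running product = 0.0024
Product of (1-R_i) = 0.0024
R_sys = 1 - 0.0024 = 0.9976

0.9976


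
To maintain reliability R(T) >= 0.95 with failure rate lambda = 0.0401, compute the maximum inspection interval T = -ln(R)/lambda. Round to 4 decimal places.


R_target = 0.95
lambda = 0.0401
-ln(0.95) = 0.0513
T = 0.0513 / 0.0401
T = 1.2791

1.2791


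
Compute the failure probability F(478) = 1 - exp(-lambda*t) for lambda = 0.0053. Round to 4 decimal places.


lambda = 0.0053, t = 478
lambda * t = 2.5334
exp(-2.5334) = 0.0794
F(t) = 1 - 0.0794
F(t) = 0.9206

0.9206


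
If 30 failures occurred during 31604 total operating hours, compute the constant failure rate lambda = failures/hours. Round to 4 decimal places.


failures = 30
total_hours = 31604
lambda = 30 / 31604
lambda = 0.0009

0.0009


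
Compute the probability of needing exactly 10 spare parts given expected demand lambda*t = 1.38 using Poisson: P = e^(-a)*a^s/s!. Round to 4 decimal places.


a = 1.38, s = 10
e^(-a) = e^(-1.38) = 0.2516
a^s = 1.38^10 = 25.049
s! = 3628800
P = 0.2516 * 25.049 / 3628800
P = 0.0

0.0


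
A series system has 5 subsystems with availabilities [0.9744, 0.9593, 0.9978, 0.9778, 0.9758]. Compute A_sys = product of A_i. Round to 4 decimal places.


Subsystems: [0.9744, 0.9593, 0.9978, 0.9778, 0.9758]
After subsystem 1 (A=0.9744): product = 0.9744
After subsystem 2 (A=0.9593): product = 0.9347
After subsystem 3 (A=0.9978): product = 0.9327
After subsystem 4 (A=0.9778): product = 0.912
After subsystem 5 (A=0.9758): product = 0.8899
A_sys = 0.8899

0.8899


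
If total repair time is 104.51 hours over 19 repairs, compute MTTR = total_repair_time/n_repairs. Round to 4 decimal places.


total_repair_time = 104.51
n_repairs = 19
MTTR = 104.51 / 19
MTTR = 5.5005

5.5005


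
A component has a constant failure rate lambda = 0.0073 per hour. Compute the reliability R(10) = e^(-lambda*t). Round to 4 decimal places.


lambda = 0.0073
t = 10
lambda * t = 0.073
R(t) = e^(-0.073)
R(t) = 0.9296

0.9296


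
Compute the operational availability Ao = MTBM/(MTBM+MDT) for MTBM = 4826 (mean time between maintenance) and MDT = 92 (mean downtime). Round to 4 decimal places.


MTBM = 4826
MDT = 92
MTBM + MDT = 4918
Ao = 4826 / 4918
Ao = 0.9813

0.9813


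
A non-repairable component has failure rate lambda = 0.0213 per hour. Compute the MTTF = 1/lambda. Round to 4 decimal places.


lambda = 0.0213
MTTF = 1 / 0.0213
MTTF = 46.9484

46.9484


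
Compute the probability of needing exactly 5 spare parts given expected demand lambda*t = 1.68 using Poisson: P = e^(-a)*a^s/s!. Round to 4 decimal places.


a = 1.68, s = 5
e^(-a) = e^(-1.68) = 0.1864
a^s = 1.68^5 = 13.3828
s! = 120
P = 0.1864 * 13.3828 / 120
P = 0.0208

0.0208


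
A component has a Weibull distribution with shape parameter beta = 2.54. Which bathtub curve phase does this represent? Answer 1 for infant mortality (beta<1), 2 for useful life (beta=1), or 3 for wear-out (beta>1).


beta = 2.54
Compare beta to 1:
beta < 1 => infant mortality (phase 1)
beta = 1 => useful life (phase 2)
beta > 1 => wear-out (phase 3)
Since beta = 2.54, this is wear-out (increasing failure rate)
Phase = 3

3


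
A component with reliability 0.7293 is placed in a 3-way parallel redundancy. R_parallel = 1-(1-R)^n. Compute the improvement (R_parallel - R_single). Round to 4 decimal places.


R_single = 0.7293, n = 3
1 - R_single = 0.2707
(1 - R_single)^n = 0.2707^3 = 0.0198
R_parallel = 1 - 0.0198 = 0.9802
Improvement = 0.9802 - 0.7293
Improvement = 0.2509

0.2509


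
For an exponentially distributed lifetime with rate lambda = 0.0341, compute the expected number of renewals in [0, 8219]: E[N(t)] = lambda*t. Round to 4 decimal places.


lambda = 0.0341
t = 8219
E[N(t)] = lambda * t
E[N(t)] = 0.0341 * 8219
E[N(t)] = 280.2679

280.2679


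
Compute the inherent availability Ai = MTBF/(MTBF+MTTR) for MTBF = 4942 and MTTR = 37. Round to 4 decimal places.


MTBF = 4942
MTTR = 37
MTBF + MTTR = 4979
Ai = 4942 / 4979
Ai = 0.9926

0.9926


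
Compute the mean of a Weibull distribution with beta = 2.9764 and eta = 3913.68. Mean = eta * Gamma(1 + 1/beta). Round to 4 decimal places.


beta = 2.9764, eta = 3913.68
1/beta = 0.336
1 + 1/beta = 1.336
Gamma(1.336) = 0.8927
Mean = 3913.68 * 0.8927
Mean = 3493.63

3493.63


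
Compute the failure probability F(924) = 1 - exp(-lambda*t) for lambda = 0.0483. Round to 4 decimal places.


lambda = 0.0483, t = 924
lambda * t = 44.6292
exp(-44.6292) = 0.0
F(t) = 1 - 0.0
F(t) = 1.0

1.0


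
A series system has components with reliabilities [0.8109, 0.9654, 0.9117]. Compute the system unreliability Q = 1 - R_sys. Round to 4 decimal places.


Components: [0.8109, 0.9654, 0.9117]
After component 1: product = 0.8109
After component 2: product = 0.7828
After component 3: product = 0.7137
R_sys = 0.7137
Q = 1 - 0.7137 = 0.2863

0.2863


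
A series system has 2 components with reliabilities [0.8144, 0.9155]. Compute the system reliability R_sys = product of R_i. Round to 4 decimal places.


Components: [0.8144, 0.9155]
After component 1 (R=0.8144): product = 0.8144
After component 2 (R=0.9155): product = 0.7456
R_sys = 0.7456

0.7456


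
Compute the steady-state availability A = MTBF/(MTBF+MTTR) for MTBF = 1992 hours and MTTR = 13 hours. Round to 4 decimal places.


MTBF = 1992
MTTR = 13
MTBF + MTTR = 2005
A = 1992 / 2005
A = 0.9935

0.9935


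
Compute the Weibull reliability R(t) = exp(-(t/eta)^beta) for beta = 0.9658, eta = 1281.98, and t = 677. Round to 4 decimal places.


beta = 0.9658, eta = 1281.98, t = 677
t/eta = 677 / 1281.98 = 0.5281
(t/eta)^beta = 0.5281^0.9658 = 0.5397
R(t) = exp(-0.5397)
R(t) = 0.5829

0.5829


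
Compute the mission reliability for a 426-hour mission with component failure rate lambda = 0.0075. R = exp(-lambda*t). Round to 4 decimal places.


lambda = 0.0075
mission_time = 426
lambda * t = 0.0075 * 426 = 3.195
R = exp(-3.195)
R = 0.041

0.041


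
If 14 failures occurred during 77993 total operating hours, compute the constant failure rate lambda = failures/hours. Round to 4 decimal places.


failures = 14
total_hours = 77993
lambda = 14 / 77993
lambda = 0.0002

0.0002


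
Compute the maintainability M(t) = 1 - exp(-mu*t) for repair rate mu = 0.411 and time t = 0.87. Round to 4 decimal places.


mu = 0.411, t = 0.87
mu * t = 0.411 * 0.87 = 0.3576
exp(-0.3576) = 0.6994
M(t) = 1 - 0.6994
M(t) = 0.3006

0.3006


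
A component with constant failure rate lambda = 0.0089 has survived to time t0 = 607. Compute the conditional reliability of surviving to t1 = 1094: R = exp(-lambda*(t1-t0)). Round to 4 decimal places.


lambda = 0.0089
t0 = 607, t1 = 1094
t1 - t0 = 487
lambda * (t1-t0) = 0.0089 * 487 = 4.3343
R = exp(-4.3343)
R = 0.0131

0.0131


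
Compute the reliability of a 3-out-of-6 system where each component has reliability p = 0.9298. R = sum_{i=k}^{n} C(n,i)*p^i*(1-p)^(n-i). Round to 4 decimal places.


k = 3, n = 6, p = 0.9298
i=3: C(6,3)=20 * 0.9298^3 * 0.0702^3 = 0.0056
i=4: C(6,4)=15 * 0.9298^4 * 0.0702^2 = 0.0552
i=5: C(6,5)=6 * 0.9298^5 * 0.0702^1 = 0.2927
i=6: C(6,6)=1 * 0.9298^6 * 0.0702^0 = 0.6462
R = sum of terms = 0.9997

0.9997


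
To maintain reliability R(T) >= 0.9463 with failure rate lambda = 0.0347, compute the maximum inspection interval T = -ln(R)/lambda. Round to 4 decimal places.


R_target = 0.9463
lambda = 0.0347
-ln(0.9463) = 0.0552
T = 0.0552 / 0.0347
T = 1.5907

1.5907


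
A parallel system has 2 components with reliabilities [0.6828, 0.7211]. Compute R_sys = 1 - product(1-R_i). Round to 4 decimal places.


Components: [0.6828, 0.7211]
(1 - 0.6828) = 0.3172, running product = 0.3172
(1 - 0.7211) = 0.2789, running product = 0.0885
Product of (1-R_i) = 0.0885
R_sys = 1 - 0.0885 = 0.9115

0.9115


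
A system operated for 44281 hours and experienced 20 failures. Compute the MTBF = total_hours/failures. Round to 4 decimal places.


total_hours = 44281
failures = 20
MTBF = 44281 / 20
MTBF = 2214.05

2214.05


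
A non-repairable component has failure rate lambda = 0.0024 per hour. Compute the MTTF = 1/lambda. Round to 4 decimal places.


lambda = 0.0024
MTTF = 1 / 0.0024
MTTF = 416.6667

416.6667


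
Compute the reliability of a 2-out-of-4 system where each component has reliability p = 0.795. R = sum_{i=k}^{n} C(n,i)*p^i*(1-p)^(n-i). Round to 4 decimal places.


k = 2, n = 4, p = 0.795
i=2: C(4,2)=6 * 0.795^2 * 0.205^2 = 0.1594
i=3: C(4,3)=4 * 0.795^3 * 0.205^1 = 0.412
i=4: C(4,4)=1 * 0.795^4 * 0.205^0 = 0.3995
R = sum of terms = 0.9708

0.9708


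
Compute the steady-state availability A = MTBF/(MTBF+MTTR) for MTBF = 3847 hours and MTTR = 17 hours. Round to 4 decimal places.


MTBF = 3847
MTTR = 17
MTBF + MTTR = 3864
A = 3847 / 3864
A = 0.9956

0.9956


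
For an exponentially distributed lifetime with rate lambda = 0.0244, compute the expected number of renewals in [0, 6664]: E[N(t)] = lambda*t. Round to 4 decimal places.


lambda = 0.0244
t = 6664
E[N(t)] = lambda * t
E[N(t)] = 0.0244 * 6664
E[N(t)] = 162.6016

162.6016


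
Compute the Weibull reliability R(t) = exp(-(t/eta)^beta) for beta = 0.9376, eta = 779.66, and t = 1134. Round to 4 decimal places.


beta = 0.9376, eta = 779.66, t = 1134
t/eta = 1134 / 779.66 = 1.4545
(t/eta)^beta = 1.4545^0.9376 = 1.4209
R(t) = exp(-1.4209)
R(t) = 0.2415

0.2415


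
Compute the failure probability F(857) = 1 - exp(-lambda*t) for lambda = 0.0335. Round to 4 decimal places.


lambda = 0.0335, t = 857
lambda * t = 28.7095
exp(-28.7095) = 0.0
F(t) = 1 - 0.0
F(t) = 1.0

1.0


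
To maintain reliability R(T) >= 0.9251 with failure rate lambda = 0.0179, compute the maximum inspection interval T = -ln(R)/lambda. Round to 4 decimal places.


R_target = 0.9251
lambda = 0.0179
-ln(0.9251) = 0.0779
T = 0.0779 / 0.0179
T = 4.3494

4.3494


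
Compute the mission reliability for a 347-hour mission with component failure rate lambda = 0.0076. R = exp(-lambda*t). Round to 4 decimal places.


lambda = 0.0076
mission_time = 347
lambda * t = 0.0076 * 347 = 2.6372
R = exp(-2.6372)
R = 0.0716

0.0716


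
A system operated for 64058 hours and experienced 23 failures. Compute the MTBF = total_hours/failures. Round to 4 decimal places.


total_hours = 64058
failures = 23
MTBF = 64058 / 23
MTBF = 2785.1304

2785.1304


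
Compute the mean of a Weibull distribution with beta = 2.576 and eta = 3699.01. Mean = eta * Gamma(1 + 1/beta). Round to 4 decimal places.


beta = 2.576, eta = 3699.01
1/beta = 0.3882
1 + 1/beta = 1.3882
Gamma(1.3882) = 0.888
Mean = 3699.01 * 0.888
Mean = 3284.6115

3284.6115


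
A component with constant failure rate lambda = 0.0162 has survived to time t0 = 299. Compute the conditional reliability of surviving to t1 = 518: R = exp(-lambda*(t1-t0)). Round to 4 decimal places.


lambda = 0.0162
t0 = 299, t1 = 518
t1 - t0 = 219
lambda * (t1-t0) = 0.0162 * 219 = 3.5478
R = exp(-3.5478)
R = 0.0288

0.0288


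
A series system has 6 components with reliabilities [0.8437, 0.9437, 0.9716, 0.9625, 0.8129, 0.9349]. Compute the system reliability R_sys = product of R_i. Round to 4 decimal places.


Components: [0.8437, 0.9437, 0.9716, 0.9625, 0.8129, 0.9349]
After component 1 (R=0.8437): product = 0.8437
After component 2 (R=0.9437): product = 0.7962
After component 3 (R=0.9716): product = 0.7736
After component 4 (R=0.9625): product = 0.7446
After component 5 (R=0.8129): product = 0.6053
After component 6 (R=0.9349): product = 0.5659
R_sys = 0.5659

0.5659


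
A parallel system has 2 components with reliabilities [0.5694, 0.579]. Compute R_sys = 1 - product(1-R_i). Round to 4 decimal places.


Components: [0.5694, 0.579]
(1 - 0.5694) = 0.4306, running product = 0.4306
(1 - 0.579) = 0.421, running product = 0.1813
Product of (1-R_i) = 0.1813
R_sys = 1 - 0.1813 = 0.8187

0.8187


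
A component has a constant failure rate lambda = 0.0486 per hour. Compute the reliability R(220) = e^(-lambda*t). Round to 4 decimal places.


lambda = 0.0486
t = 220
lambda * t = 10.692
R(t) = e^(-10.692)
R(t) = 0.0

0.0


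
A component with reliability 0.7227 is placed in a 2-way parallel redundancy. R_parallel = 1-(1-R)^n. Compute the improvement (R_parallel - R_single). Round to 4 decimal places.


R_single = 0.7227, n = 2
1 - R_single = 0.2773
(1 - R_single)^n = 0.2773^2 = 0.0769
R_parallel = 1 - 0.0769 = 0.9231
Improvement = 0.9231 - 0.7227
Improvement = 0.2004

0.2004


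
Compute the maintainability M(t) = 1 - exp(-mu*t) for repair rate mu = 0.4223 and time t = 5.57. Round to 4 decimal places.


mu = 0.4223, t = 5.57
mu * t = 0.4223 * 5.57 = 2.3522
exp(-2.3522) = 0.0952
M(t) = 1 - 0.0952
M(t) = 0.9048

0.9048
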